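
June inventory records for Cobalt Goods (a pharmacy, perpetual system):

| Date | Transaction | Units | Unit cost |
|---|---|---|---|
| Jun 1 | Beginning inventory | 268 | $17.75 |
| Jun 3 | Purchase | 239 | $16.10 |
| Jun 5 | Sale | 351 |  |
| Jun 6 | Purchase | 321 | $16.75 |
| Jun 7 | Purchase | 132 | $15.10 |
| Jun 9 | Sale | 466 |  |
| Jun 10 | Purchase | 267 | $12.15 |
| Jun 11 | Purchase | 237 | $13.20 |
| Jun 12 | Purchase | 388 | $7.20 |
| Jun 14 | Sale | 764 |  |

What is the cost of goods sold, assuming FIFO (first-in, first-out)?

COGS = $23,189.70

Jun 5, 351 sold [FIFO — oldest first]: 268 @ $17.75 + 83 @ $16.10 = $6,093.30
Jun 9, 466 sold [FIFO — oldest first]: 156 @ $16.10 + 310 @ $16.75 = $7,704.10
Jun 14, 764 sold [FIFO — oldest first]: 11 @ $16.75 + 132 @ $15.10 + 267 @ $12.15 + 237 @ $13.20 + 117 @ $7.20 = $9,392.30
Total COGS = $6,093.30 + $7,704.10 + $9,392.30 = $23,189.70
Ending inventory: 271 @ $7.20 = $1,951.20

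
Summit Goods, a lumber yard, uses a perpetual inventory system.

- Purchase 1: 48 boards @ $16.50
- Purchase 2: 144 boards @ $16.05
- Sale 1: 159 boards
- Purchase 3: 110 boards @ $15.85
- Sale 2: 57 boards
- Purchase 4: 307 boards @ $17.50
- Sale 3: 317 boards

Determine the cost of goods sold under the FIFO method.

COGS = $8,889.20

Sale 1 (159) [FIFO — oldest first]: 48 @ $16.50 + 111 @ $16.05 = $2,573.55
Sale 2 (57) [FIFO — oldest first]: 33 @ $16.05 + 24 @ $15.85 = $910.05
Sale 3 (317) [FIFO — oldest first]: 86 @ $15.85 + 231 @ $17.50 = $5,405.60
Total COGS = $2,573.55 + $910.05 + $5,405.60 = $8,889.20
Ending inventory: 76 @ $17.50 = $1,330.00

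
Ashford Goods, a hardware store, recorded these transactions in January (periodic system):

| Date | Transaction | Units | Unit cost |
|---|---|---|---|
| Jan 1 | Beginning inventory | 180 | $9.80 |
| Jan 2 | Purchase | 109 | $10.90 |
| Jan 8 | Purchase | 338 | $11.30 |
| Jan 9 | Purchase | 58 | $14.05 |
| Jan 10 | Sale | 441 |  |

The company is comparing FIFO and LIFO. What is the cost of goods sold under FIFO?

COGS = $4,669.70

FIFO COGS: 180 @ $9.80 + 109 @ $10.90 + 152 @ $11.30 = $4,669.70
LIFO COGS: 58 @ $14.05 + 338 @ $11.30 + 45 @ $10.90 = $5,124.80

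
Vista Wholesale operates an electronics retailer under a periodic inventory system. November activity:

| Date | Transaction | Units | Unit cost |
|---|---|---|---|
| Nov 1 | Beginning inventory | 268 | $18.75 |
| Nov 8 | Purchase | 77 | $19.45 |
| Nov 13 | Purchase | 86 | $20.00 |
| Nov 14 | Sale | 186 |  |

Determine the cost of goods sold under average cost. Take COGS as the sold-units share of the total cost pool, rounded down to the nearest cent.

COGS = $3,557.15

Nov 14, sell 186: 186/431 × $8,242.65 → $3,557.15
Ending inventory (cost pool remaining) = $4,685.50
Check: goods available $8,242.65 = COGS $3,557.15 + ending $4,685.50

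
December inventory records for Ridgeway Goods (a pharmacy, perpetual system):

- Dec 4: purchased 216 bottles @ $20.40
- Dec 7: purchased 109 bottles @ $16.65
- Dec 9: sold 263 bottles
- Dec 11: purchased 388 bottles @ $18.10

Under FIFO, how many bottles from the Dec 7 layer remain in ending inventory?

62

Dec 9, 263 sold [FIFO — oldest first]: 216 @ $20.40 + 47 @ $16.65 = $5,188.95
Ending inventory: 62 @ $16.65 + 388 @ $18.10 = $8,055.10
Check: goods available $13,244.05 = COGS $5,188.95 + ending $8,055.10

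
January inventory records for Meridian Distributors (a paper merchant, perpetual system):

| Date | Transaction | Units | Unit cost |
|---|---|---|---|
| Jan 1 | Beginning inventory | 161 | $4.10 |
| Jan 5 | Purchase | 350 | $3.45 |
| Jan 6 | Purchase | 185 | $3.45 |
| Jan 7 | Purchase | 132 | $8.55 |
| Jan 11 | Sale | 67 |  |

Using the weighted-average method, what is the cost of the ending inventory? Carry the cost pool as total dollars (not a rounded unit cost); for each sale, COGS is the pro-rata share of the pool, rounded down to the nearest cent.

After Jan 1: 161 on hand, pool $660.10 (≈ $4.1000 each)
After Jan 5: 511 on hand, pool $1,867.60 (≈ $3.6548 each)
After Jan 6: 696 on hand, pool $2,505.85 (≈ $3.6004 each)
After Jan 7: 828 on hand, pool $3,634.45 (≈ $4.3894 each)
Jan 11, sell 67: 67/828 × $3,634.45 → $294.09
Ending inventory (cost pool remaining) = $3,340.36
Check: goods available $3,634.45 = COGS $294.09 + ending $3,340.36

Ending inventory = $3,340.36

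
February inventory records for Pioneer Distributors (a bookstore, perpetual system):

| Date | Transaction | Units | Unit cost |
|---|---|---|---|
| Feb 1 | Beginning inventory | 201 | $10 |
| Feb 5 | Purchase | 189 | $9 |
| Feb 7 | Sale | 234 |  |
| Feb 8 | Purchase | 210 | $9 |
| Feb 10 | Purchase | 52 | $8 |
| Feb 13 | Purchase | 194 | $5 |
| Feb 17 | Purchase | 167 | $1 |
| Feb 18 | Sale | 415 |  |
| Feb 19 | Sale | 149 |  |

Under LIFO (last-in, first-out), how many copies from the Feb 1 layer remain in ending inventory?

Feb 7, 234 sold [LIFO — newest first]: 189 @ $9 + 45 @ $10 = $2,151
Feb 18, 415 sold [LIFO — newest first]: 167 @ $1 + 194 @ $5 + 52 @ $8 + 2 @ $9 = $1,571
Feb 19, 149 sold [LIFO — newest first]: 149 @ $9 = $1,341
Total COGS = $2,151 + $1,571 + $1,341 = $5,063
Ending inventory: 156 @ $10 + 59 @ $9 = $2,091

156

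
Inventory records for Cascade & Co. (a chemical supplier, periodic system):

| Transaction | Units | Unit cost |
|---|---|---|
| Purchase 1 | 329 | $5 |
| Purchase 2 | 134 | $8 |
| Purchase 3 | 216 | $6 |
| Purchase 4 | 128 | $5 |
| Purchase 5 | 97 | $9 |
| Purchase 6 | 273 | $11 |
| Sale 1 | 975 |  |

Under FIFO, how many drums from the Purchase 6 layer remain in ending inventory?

Sale 1 (975) [FIFO — oldest first]: 329 @ $5 + 134 @ $8 + 216 @ $6 + 128 @ $5 + 97 @ $9 + 71 @ $11 = $6,307
Ending inventory: 202 @ $11 = $2,222

202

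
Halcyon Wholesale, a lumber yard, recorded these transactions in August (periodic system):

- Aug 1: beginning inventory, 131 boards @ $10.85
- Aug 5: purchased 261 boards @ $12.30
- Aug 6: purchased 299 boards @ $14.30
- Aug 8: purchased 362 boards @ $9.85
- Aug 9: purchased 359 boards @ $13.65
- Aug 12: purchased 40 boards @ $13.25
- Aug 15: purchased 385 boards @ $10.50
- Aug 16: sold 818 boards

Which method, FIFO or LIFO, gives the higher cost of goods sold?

FIFO

FIFO COGS: 131 @ $10.85 + 261 @ $12.30 + 299 @ $14.30 + 127 @ $9.85 = $10,158.30
LIFO COGS: 385 @ $10.50 + 40 @ $13.25 + 359 @ $13.65 + 34 @ $9.85 = $9,807.75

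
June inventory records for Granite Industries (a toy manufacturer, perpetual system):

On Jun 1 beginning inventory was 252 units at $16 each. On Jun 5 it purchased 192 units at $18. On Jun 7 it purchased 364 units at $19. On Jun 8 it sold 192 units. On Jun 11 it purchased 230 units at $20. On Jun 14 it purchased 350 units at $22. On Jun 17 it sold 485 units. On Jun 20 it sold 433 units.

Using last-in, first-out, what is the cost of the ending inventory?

Ending inventory = $4,500

Jun 8, 192 sold [LIFO — newest first]: 192 @ $19 = $3,648
Jun 17, 485 sold [LIFO — newest first]: 350 @ $22 + 135 @ $20 = $10,400
Jun 20, 433 sold [LIFO — newest first]: 95 @ $20 + 172 @ $19 + 166 @ $18 = $8,156
Total COGS = $3,648 + $10,400 + $8,156 = $22,204
Ending inventory: 252 @ $16 + 26 @ $18 = $4,500
Check: goods available $26,704 = COGS $22,204 + ending $4,500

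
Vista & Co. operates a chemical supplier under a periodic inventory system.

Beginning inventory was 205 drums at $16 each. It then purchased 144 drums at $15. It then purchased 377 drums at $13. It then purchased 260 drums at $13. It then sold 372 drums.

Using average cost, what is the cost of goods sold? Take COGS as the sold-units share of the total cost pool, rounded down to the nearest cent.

COGS = $5,176.68

Sale 1, sell 372: 372/986 × $13,721.00 → $5,176.68
Ending inventory (cost pool remaining) = $8,544.32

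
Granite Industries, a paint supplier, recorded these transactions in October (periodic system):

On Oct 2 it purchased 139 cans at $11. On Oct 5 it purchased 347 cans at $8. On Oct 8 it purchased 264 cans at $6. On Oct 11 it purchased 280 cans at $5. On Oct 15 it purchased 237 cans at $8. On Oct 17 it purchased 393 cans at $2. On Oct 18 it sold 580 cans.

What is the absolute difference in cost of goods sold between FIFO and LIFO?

FIFO COGS: 139 @ $11 + 347 @ $8 + 94 @ $6 = $4,869
LIFO COGS: 393 @ $2 + 187 @ $8 = $2,282
Difference = |$4,869 − $2,282| = $2,587

$2,587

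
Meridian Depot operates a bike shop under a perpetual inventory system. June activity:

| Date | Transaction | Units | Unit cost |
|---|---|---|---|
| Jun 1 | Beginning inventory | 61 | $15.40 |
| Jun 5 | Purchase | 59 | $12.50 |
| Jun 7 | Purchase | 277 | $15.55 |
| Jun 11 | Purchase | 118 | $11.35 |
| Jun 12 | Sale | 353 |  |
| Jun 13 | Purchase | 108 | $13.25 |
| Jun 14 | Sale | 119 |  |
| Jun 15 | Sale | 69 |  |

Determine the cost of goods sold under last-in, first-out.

COGS = $7,552.65

Jun 12, 353 sold [LIFO — newest first]: 118 @ $11.35 + 235 @ $15.55 = $4,993.55
Jun 14, 119 sold [LIFO — newest first]: 108 @ $13.25 + 11 @ $15.55 = $1,602.05
Jun 15, 69 sold [LIFO — newest first]: 31 @ $15.55 + 38 @ $12.50 = $957.05
Total COGS = $4,993.55 + $1,602.05 + $957.05 = $7,552.65
Ending inventory: 61 @ $15.40 + 21 @ $12.50 = $1,201.90
Check: goods available $8,754.55 = COGS $7,552.65 + ending $1,201.90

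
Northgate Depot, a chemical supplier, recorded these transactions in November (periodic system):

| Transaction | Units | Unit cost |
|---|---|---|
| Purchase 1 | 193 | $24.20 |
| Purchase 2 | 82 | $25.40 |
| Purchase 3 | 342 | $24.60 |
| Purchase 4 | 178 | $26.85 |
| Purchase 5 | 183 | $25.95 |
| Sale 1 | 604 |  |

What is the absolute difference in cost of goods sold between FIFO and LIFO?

$659.15

FIFO COGS: 193 @ $24.20 + 82 @ $25.40 + 329 @ $24.60 = $14,846.80
LIFO COGS: 183 @ $25.95 + 178 @ $26.85 + 243 @ $24.60 = $15,505.95
Difference = |$14,846.80 − $15,505.95| = $659.15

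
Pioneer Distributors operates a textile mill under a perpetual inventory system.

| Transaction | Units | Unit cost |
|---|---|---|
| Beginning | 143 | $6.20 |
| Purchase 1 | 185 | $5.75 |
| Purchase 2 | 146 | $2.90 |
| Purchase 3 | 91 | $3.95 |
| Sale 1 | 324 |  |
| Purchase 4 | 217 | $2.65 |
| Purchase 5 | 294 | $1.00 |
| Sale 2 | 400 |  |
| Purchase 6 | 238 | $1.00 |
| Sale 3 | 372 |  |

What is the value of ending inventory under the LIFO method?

Sale 1 (324) [LIFO — newest first]: 91 @ $3.95 + 146 @ $2.90 + 87 @ $5.75 = $1,283.10
Sale 2 (400) [LIFO — newest first]: 294 @ $1.00 + 106 @ $2.65 = $574.90
Sale 3 (372) [LIFO — newest first]: 238 @ $1.00 + 111 @ $2.65 + 23 @ $5.75 = $664.40
Total COGS = $1,283.10 + $574.90 + $664.40 = $2,522.40
Ending inventory: 143 @ $6.20 + 75 @ $5.75 = $1,317.85

Ending inventory = $1,317.85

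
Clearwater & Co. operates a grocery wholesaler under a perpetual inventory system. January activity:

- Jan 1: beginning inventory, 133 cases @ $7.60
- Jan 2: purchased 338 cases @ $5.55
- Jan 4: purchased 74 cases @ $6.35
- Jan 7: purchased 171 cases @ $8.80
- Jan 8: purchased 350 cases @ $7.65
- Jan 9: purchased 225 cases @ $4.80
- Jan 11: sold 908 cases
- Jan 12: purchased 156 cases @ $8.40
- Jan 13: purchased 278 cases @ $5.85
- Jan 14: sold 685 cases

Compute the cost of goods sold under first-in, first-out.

Jan 11, 908 sold [FIFO — oldest first]: 133 @ $7.60 + 338 @ $5.55 + 74 @ $6.35 + 171 @ $8.80 + 192 @ $7.65 = $6,330.20
Jan 14, 685 sold [FIFO — oldest first]: 158 @ $7.65 + 225 @ $4.80 + 156 @ $8.40 + 146 @ $5.85 = $4,453.20
Total COGS = $6,330.20 + $4,453.20 = $10,783.40
Ending inventory: 132 @ $5.85 = $772.20

COGS = $10,783.40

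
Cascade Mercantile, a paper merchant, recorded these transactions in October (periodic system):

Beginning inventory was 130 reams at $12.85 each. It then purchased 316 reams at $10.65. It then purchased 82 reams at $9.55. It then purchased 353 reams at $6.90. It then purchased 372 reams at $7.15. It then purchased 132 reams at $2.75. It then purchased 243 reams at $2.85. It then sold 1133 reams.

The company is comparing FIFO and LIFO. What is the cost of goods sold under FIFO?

COGS = $10,056.50

FIFO COGS: 130 @ $12.85 + 316 @ $10.65 + 82 @ $9.55 + 353 @ $6.90 + 252 @ $7.15 = $10,056.50
LIFO COGS: 243 @ $2.85 + 132 @ $2.75 + 372 @ $7.15 + 353 @ $6.90 + 33 @ $9.55 = $6,466.20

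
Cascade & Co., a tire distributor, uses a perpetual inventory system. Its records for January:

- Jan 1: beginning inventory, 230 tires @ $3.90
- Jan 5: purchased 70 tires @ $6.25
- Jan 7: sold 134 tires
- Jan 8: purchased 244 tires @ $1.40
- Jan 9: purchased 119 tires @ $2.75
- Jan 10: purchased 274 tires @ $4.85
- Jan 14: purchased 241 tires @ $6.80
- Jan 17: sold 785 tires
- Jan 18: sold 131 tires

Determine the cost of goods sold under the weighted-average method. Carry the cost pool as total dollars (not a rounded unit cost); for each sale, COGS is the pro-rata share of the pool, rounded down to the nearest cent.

COGS = $4,434.65

After Jan 1: 230 on hand, pool $897.00 (≈ $3.9000 each)
After Jan 5: 300 on hand, pool $1,334.50 (≈ $4.4483 each)
Jan 7, sell 134: 134/300 × $1,334.50 → $596.07
After Jan 8: 410 on hand, pool $1,080.03 (≈ $2.6342 each)
After Jan 9: 529 on hand, pool $1,407.28 (≈ $2.6603 each)
After Jan 10: 803 on hand, pool $2,736.18 (≈ $3.4074 each)
After Jan 14: 1044 on hand, pool $4,374.98 (≈ $4.1906 each)
Jan 17, sell 785: 785/1044 × $4,374.98 → $3,289.61
Jan 18, sell 131: 131/259 × $1,085.37 → $548.97
Total COGS = $596.07 + $3,289.61 + $548.97 = $4,434.65
Ending inventory (cost pool remaining) = $536.40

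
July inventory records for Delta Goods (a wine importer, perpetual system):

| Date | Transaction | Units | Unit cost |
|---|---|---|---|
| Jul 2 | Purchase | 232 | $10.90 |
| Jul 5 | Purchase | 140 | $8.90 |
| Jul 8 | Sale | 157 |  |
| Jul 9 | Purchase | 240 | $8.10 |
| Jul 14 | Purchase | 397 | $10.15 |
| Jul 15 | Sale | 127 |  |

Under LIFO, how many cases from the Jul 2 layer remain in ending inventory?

Jul 8, 157 sold [LIFO — newest first]: 140 @ $8.90 + 17 @ $10.90 = $1,431.30
Jul 15, 127 sold [LIFO — newest first]: 127 @ $10.15 = $1,289.05
Total COGS = $1,431.30 + $1,289.05 = $2,720.35
Ending inventory: 215 @ $10.90 + 240 @ $8.10 + 270 @ $10.15 = $7,028.00

215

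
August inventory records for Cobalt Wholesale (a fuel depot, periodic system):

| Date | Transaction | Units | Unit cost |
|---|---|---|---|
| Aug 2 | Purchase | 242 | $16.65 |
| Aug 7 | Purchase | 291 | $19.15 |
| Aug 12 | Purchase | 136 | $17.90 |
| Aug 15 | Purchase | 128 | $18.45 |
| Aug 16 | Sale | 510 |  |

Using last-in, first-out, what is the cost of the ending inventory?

Aug 16, 510 sold [LIFO — newest first]: 128 @ $18.45 + 136 @ $17.90 + 246 @ $19.15 = $9,506.90
Ending inventory: 242 @ $16.65 + 45 @ $19.15 = $4,891.05
Check: goods available $14,397.95 = COGS $9,506.90 + ending $4,891.05

Ending inventory = $4,891.05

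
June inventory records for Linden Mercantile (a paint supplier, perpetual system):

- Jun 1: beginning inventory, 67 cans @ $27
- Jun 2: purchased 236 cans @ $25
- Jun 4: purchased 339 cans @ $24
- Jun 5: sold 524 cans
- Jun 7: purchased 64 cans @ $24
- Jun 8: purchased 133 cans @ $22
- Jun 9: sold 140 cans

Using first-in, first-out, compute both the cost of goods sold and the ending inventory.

COGS = $16,373; ending inventory = $3,934

Jun 5, 524 sold [FIFO — oldest first]: 67 @ $27 + 236 @ $25 + 221 @ $24 = $13,013
Jun 9, 140 sold [FIFO — oldest first]: 118 @ $24 + 22 @ $24 = $3,360
Total COGS = $13,013 + $3,360 = $16,373
Ending inventory: 42 @ $24 + 133 @ $22 = $3,934
Check: goods available $20,307 = COGS $16,373 + ending $3,934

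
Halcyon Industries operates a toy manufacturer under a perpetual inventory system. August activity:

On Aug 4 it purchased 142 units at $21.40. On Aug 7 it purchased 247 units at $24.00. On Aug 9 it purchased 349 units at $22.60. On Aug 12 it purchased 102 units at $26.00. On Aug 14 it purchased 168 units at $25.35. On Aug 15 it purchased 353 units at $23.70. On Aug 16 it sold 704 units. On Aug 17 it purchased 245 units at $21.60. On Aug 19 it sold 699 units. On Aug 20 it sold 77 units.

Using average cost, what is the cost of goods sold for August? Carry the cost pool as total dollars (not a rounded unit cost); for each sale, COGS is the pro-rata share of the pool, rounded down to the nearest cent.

After Aug 4: 142 on hand, pool $3,038.80 (≈ $21.4000 each)
After Aug 7: 389 on hand, pool $8,966.80 (≈ $23.0509 each)
After Aug 9: 738 on hand, pool $16,854.20 (≈ $22.8377 each)
After Aug 12: 840 on hand, pool $19,506.20 (≈ $23.2217 each)
After Aug 14: 1008 on hand, pool $23,765.00 (≈ $23.5764 each)
After Aug 15: 1361 on hand, pool $32,131.10 (≈ $23.6084 each)
Aug 16, sell 704: 704/1361 × $32,131.10 → $16,620.34
After Aug 17: 902 on hand, pool $20,802.76 (≈ $23.0629 each)
Aug 19, sell 699: 699/902 × $20,802.76 → $16,120.98
Aug 20, sell 77: 77/203 × $4,681.78 → $1,775.84
Total COGS = $16,620.34 + $16,120.98 + $1,775.84 = $34,517.16
Ending inventory (cost pool remaining) = $2,905.94
Check: goods available $37,423.10 = COGS $34,517.16 + ending $2,905.94

COGS = $34,517.16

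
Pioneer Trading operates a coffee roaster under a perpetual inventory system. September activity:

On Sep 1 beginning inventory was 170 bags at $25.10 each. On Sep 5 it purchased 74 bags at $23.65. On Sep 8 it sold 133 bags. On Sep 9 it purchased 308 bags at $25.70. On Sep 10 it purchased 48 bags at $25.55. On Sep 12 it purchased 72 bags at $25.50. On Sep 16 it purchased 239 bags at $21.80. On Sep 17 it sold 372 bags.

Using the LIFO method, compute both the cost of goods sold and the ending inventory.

Sep 8, 133 sold [LIFO — newest first]: 74 @ $23.65 + 59 @ $25.10 = $3,231.00
Sep 17, 372 sold [LIFO — newest first]: 239 @ $21.80 + 72 @ $25.50 + 48 @ $25.55 + 13 @ $25.70 = $8,606.70
Total COGS = $3,231.00 + $8,606.70 = $11,837.70
Ending inventory: 111 @ $25.10 + 295 @ $25.70 = $10,367.60
Check: goods available $22,205.30 = COGS $11,837.70 + ending $10,367.60

COGS = $11,837.70; ending inventory = $10,367.60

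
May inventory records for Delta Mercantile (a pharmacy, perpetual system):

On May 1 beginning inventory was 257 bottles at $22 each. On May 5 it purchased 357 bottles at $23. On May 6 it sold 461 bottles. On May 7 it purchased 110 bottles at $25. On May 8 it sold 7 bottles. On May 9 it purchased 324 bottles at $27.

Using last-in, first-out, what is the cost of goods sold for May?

COGS = $10,674

May 6, 461 sold [LIFO — newest first]: 357 @ $23 + 104 @ $22 = $10,499
May 8, 7 sold [LIFO — newest first]: 7 @ $25 = $175
Total COGS = $10,499 + $175 = $10,674
Ending inventory: 153 @ $22 + 103 @ $25 + 324 @ $27 = $14,689
Check: goods available $25,363 = COGS $10,674 + ending $14,689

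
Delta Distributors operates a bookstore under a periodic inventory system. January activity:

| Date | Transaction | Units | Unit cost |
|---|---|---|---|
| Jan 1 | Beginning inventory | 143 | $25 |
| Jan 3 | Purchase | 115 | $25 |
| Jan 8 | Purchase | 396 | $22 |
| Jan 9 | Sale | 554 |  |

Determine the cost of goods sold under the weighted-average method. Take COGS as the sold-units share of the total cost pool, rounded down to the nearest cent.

COGS = $12,843.65

Jan 9, sell 554: 554/654 × $15,162.00 → $12,843.65
Ending inventory (cost pool remaining) = $2,318.35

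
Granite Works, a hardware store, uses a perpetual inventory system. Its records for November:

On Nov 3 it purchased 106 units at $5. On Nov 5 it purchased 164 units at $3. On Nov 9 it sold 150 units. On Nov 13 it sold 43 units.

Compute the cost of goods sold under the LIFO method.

COGS = $637

Nov 9, 150 sold [LIFO — newest first]: 150 @ $3 = $450
Nov 13, 43 sold [LIFO — newest first]: 14 @ $3 + 29 @ $5 = $187
Total COGS = $450 + $187 = $637
Ending inventory: 77 @ $5 = $385
Check: goods available $1,022 = COGS $637 + ending $385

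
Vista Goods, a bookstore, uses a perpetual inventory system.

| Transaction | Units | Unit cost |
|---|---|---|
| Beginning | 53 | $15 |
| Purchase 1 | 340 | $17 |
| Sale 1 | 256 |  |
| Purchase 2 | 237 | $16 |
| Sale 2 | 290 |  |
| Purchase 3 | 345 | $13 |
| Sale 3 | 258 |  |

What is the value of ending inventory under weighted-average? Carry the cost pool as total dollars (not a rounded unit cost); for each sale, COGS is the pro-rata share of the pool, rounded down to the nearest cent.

After Beginning: 53 on hand, pool $795.00 (≈ $15.0000 each)
After Purchase 1: 393 on hand, pool $6,575.00 (≈ $16.7303 each)
Sale 1, sell 256: 256/393 × $6,575.00 → $4,282.95
After Purchase 2: 374 on hand, pool $6,084.05 (≈ $16.2675 each)
Sale 2, sell 290: 290/374 × $6,084.05 → $4,717.57
After Purchase 3: 429 on hand, pool $5,851.48 (≈ $13.6398 each)
Sale 3, sell 258: 258/429 × $5,851.48 → $3,519.07
Total COGS = $4,282.95 + $4,717.57 + $3,519.07 = $12,519.59
Ending inventory (cost pool remaining) = $2,332.41

Ending inventory = $2,332.41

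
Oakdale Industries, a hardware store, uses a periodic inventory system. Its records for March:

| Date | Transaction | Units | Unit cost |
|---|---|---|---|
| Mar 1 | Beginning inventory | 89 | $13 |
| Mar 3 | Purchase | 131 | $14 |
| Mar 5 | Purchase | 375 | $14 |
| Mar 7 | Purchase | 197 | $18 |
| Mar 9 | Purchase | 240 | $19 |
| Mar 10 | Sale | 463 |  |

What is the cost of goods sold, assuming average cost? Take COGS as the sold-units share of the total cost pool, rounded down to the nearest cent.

Mar 10, sell 463: 463/1032 × $16,347.00 → $7,333.97
Ending inventory (cost pool remaining) = $9,013.03

COGS = $7,333.97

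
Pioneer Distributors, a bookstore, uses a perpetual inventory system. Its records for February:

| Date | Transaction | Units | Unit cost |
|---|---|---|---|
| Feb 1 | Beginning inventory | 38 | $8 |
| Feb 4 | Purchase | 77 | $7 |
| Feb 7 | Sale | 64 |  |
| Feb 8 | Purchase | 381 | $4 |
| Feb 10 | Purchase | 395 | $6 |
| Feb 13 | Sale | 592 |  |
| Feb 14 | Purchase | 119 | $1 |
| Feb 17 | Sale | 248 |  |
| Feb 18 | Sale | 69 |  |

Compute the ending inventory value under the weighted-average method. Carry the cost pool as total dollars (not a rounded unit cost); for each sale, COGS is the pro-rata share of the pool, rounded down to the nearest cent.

Ending inventory = $139.20

After Feb 1: 38 on hand, pool $304.00 (≈ $8.0000 each)
After Feb 4: 115 on hand, pool $843.00 (≈ $7.3304 each)
Feb 7, sell 64: 64/115 × $843.00 → $469.14
After Feb 8: 432 on hand, pool $1,897.86 (≈ $4.3932 each)
After Feb 10: 827 on hand, pool $4,267.86 (≈ $5.1607 each)
Feb 13, sell 592: 592/827 × $4,267.86 → $3,055.10
After Feb 14: 354 on hand, pool $1,331.76 (≈ $3.7620 each)
Feb 17, sell 248: 248/354 × $1,331.76 → $932.98
Feb 18, sell 69: 69/106 × $398.78 → $259.58
Total COGS = $469.14 + $3,055.10 + $932.98 + $259.58 = $4,716.80
Ending inventory (cost pool remaining) = $139.20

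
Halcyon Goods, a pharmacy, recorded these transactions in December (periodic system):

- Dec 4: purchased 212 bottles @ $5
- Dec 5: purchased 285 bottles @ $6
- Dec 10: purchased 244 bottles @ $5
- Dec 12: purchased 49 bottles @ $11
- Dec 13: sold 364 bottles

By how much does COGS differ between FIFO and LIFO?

$213

FIFO COGS: 212 @ $5 + 152 @ $6 = $1,972
LIFO COGS: 49 @ $11 + 244 @ $5 + 71 @ $6 = $2,185
Difference = |$1,972 − $2,185| = $213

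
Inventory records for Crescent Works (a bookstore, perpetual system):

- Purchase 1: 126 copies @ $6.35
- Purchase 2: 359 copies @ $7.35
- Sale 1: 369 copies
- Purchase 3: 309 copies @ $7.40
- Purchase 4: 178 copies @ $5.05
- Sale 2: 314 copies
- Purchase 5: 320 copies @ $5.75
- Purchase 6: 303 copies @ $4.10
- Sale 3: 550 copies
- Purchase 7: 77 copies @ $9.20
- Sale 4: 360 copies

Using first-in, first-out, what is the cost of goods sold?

Sale 1 (369) [FIFO — oldest first]: 126 @ $6.35 + 243 @ $7.35 = $2,586.15
Sale 2 (314) [FIFO — oldest first]: 116 @ $7.35 + 198 @ $7.40 = $2,317.80
Sale 3 (550) [FIFO — oldest first]: 111 @ $7.40 + 178 @ $5.05 + 261 @ $5.75 = $3,221.05
Sale 4 (360) [FIFO — oldest first]: 59 @ $5.75 + 301 @ $4.10 = $1,573.35
Total COGS = $2,586.15 + $2,317.80 + $3,221.05 + $1,573.35 = $9,698.35
Ending inventory: 2 @ $4.10 + 77 @ $9.20 = $716.60
Check: goods available $10,414.95 = COGS $9,698.35 + ending $716.60

COGS = $9,698.35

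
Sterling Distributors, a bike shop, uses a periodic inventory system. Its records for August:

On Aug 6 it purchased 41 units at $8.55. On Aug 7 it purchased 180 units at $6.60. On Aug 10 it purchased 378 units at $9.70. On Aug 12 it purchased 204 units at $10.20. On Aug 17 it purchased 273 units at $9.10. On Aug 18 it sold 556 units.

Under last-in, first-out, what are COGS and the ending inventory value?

COGS = $5,331.40; ending inventory = $4,438.85

Aug 18, 556 sold [LIFO — newest first]: 273 @ $9.10 + 204 @ $10.20 + 79 @ $9.70 = $5,331.40
Ending inventory: 41 @ $8.55 + 180 @ $6.60 + 299 @ $9.70 = $4,438.85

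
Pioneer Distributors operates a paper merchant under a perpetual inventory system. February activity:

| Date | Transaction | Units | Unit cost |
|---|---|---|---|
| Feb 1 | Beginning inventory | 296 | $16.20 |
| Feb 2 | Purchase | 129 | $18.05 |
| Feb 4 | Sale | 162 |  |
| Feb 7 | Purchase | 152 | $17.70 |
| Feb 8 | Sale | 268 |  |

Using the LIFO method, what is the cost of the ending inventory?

Ending inventory = $2,381.40

Feb 4, 162 sold [LIFO — newest first]: 129 @ $18.05 + 33 @ $16.20 = $2,863.05
Feb 8, 268 sold [LIFO — newest first]: 152 @ $17.70 + 116 @ $16.20 = $4,569.60
Total COGS = $2,863.05 + $4,569.60 = $7,432.65
Ending inventory: 147 @ $16.20 = $2,381.40
Check: goods available $9,814.05 = COGS $7,432.65 + ending $2,381.40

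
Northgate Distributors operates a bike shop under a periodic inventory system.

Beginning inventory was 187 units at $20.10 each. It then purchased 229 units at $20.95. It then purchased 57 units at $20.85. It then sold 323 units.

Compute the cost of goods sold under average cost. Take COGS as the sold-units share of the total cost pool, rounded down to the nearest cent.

COGS = $6,654.41

Sale 1, sell 323: 323/473 × $9,744.70 → $6,654.41
Ending inventory (cost pool remaining) = $3,090.29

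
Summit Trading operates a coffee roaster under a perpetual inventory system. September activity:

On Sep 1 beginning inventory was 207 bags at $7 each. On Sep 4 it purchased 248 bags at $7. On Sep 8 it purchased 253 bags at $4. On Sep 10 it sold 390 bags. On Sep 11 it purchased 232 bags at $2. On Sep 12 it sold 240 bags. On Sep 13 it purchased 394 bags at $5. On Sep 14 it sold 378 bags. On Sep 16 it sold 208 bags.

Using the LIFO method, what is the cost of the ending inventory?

Ending inventory = $826

Sep 10, 390 sold [LIFO — newest first]: 253 @ $4 + 137 @ $7 = $1,971
Sep 12, 240 sold [LIFO — newest first]: 232 @ $2 + 8 @ $7 = $520
Sep 14, 378 sold [LIFO — newest first]: 378 @ $5 = $1,890
Sep 16, 208 sold [LIFO — newest first]: 16 @ $5 + 103 @ $7 + 89 @ $7 = $1,424
Total COGS = $1,971 + $520 + $1,890 + $1,424 = $5,805
Ending inventory: 118 @ $7 = $826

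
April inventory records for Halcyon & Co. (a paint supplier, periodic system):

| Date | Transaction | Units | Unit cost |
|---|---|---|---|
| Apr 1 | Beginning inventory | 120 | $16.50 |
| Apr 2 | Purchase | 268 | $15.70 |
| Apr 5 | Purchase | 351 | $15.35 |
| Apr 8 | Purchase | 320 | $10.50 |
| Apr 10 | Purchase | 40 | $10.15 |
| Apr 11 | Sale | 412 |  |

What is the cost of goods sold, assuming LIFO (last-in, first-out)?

Apr 11, 412 sold [LIFO — newest first]: 40 @ $10.15 + 320 @ $10.50 + 52 @ $15.35 = $4,564.20
Ending inventory: 120 @ $16.50 + 268 @ $15.70 + 299 @ $15.35 = $10,777.25
Check: goods available $15,341.45 = COGS $4,564.20 + ending $10,777.25

COGS = $4,564.20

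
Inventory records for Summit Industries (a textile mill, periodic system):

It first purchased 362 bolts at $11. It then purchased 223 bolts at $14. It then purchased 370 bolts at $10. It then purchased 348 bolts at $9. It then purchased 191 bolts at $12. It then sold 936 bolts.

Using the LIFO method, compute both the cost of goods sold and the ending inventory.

Sale 1 (936) [LIFO — newest first]: 191 @ $12 + 348 @ $9 + 370 @ $10 + 27 @ $14 = $9,502
Ending inventory: 362 @ $11 + 196 @ $14 = $6,726

COGS = $9,502; ending inventory = $6,726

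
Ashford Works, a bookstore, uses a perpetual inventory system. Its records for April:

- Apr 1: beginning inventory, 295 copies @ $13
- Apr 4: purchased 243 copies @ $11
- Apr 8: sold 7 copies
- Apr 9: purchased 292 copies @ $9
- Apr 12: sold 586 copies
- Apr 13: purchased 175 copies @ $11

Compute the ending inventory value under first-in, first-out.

Apr 8, 7 sold [FIFO — oldest first]: 7 @ $13 = $91
Apr 12, 586 sold [FIFO — oldest first]: 288 @ $13 + 243 @ $11 + 55 @ $9 = $6,912
Total COGS = $91 + $6,912 = $7,003
Ending inventory: 237 @ $9 + 175 @ $11 = $4,058
Check: goods available $11,061 = COGS $7,003 + ending $4,058

Ending inventory = $4,058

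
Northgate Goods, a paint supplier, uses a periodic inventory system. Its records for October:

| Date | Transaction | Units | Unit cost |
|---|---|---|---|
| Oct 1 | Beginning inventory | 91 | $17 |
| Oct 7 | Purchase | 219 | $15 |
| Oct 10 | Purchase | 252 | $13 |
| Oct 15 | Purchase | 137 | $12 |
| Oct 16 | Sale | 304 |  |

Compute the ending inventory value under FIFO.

Ending inventory = $5,010

Oct 16, 304 sold [FIFO — oldest first]: 91 @ $17 + 213 @ $15 = $4,742
Ending inventory: 6 @ $15 + 252 @ $13 + 137 @ $12 = $5,010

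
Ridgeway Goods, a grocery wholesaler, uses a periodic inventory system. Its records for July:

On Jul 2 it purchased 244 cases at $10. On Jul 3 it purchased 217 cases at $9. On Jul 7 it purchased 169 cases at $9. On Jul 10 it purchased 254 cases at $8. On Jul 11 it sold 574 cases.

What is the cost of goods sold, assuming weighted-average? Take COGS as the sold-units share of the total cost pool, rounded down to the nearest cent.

COGS = $5,159.50

Jul 11, sell 574: 574/884 × $7,946.00 → $5,159.50
Ending inventory (cost pool remaining) = $2,786.50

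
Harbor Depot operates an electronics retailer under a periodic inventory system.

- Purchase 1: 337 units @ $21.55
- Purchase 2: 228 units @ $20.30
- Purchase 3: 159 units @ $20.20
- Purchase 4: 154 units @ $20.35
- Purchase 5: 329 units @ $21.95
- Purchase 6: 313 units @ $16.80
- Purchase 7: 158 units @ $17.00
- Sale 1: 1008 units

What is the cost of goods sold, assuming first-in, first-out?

COGS = $21,089.95

Sale 1 (1008) [FIFO — oldest first]: 337 @ $21.55 + 228 @ $20.30 + 159 @ $20.20 + 154 @ $20.35 + 130 @ $21.95 = $21,089.95
Ending inventory: 199 @ $21.95 + 313 @ $16.80 + 158 @ $17.00 = $12,312.45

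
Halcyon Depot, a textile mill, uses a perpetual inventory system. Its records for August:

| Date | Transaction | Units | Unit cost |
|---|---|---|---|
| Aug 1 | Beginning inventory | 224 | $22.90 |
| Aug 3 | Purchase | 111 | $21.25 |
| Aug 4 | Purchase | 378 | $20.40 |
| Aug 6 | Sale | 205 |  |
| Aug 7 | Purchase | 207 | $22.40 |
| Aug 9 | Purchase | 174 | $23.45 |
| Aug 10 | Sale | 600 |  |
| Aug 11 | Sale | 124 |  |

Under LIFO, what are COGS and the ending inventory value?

Aug 6, 205 sold [LIFO — newest first]: 205 @ $20.40 = $4,182.00
Aug 10, 600 sold [LIFO — newest first]: 174 @ $23.45 + 207 @ $22.40 + 173 @ $20.40 + 46 @ $21.25 = $13,223.80
Aug 11, 124 sold [LIFO — newest first]: 65 @ $21.25 + 59 @ $22.90 = $2,732.35
Total COGS = $4,182.00 + $13,223.80 + $2,732.35 = $20,138.15
Ending inventory: 165 @ $22.90 = $3,778.50
Check: goods available $23,916.65 = COGS $20,138.15 + ending $3,778.50

COGS = $20,138.15; ending inventory = $3,778.50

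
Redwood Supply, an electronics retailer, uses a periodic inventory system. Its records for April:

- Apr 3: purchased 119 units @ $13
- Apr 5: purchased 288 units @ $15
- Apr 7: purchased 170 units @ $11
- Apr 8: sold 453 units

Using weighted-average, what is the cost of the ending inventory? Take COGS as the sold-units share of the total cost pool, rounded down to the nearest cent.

Ending inventory = $1,662.72

Apr 8, sell 453: 453/577 × $7,737.00 → $6,074.28
Ending inventory (cost pool remaining) = $1,662.72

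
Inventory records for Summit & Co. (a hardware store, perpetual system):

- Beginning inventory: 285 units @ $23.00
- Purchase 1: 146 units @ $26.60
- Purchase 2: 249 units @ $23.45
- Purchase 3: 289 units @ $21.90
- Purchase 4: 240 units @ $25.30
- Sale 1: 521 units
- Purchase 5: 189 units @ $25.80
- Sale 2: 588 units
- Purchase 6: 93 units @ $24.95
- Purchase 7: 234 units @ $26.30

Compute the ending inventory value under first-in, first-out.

Ending inventory = $15,880.75

Sale 1 (521) [FIFO — oldest first]: 285 @ $23.00 + 146 @ $26.60 + 90 @ $23.45 = $12,549.10
Sale 2 (588) [FIFO — oldest first]: 159 @ $23.45 + 289 @ $21.90 + 140 @ $25.30 = $13,599.65
Total COGS = $12,549.10 + $13,599.65 = $26,148.75
Ending inventory: 100 @ $25.30 + 189 @ $25.80 + 93 @ $24.95 + 234 @ $26.30 = $15,880.75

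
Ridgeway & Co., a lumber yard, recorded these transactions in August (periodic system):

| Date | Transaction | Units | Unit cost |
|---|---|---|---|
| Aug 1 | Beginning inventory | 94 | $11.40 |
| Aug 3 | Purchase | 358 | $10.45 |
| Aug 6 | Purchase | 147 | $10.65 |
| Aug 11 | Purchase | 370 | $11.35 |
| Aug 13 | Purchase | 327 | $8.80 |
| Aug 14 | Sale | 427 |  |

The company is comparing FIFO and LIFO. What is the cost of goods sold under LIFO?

COGS = $4,012.60

FIFO COGS: 94 @ $11.40 + 333 @ $10.45 = $4,551.45
LIFO COGS: 327 @ $8.80 + 100 @ $11.35 = $4,012.60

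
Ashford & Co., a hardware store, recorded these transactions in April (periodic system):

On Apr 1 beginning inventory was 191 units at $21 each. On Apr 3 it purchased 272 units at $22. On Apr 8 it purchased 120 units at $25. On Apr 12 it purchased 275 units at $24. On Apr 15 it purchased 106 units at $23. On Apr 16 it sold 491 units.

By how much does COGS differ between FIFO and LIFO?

FIFO COGS: 191 @ $21 + 272 @ $22 + 28 @ $25 = $10,695
LIFO COGS: 106 @ $23 + 275 @ $24 + 110 @ $25 = $11,788
Difference = |$10,695 − $11,788| = $1,093

$1,093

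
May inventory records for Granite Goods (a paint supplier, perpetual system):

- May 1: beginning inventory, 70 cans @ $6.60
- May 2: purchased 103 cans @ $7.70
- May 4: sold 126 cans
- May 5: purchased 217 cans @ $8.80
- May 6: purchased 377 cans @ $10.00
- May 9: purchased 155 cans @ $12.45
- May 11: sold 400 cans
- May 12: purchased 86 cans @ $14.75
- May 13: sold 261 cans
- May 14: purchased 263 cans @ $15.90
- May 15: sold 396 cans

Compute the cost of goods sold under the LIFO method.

COGS = $13,643.65

May 4, 126 sold [LIFO — newest first]: 103 @ $7.70 + 23 @ $6.60 = $944.90
May 11, 400 sold [LIFO — newest first]: 155 @ $12.45 + 245 @ $10.00 = $4,379.75
May 13, 261 sold [LIFO — newest first]: 86 @ $14.75 + 132 @ $10.00 + 43 @ $8.80 = $2,966.90
May 15, 396 sold [LIFO — newest first]: 263 @ $15.90 + 133 @ $8.80 = $5,352.10
Total COGS = $944.90 + $4,379.75 + $2,966.90 + $5,352.10 = $13,643.65
Ending inventory: 47 @ $6.60 + 41 @ $8.80 = $671.00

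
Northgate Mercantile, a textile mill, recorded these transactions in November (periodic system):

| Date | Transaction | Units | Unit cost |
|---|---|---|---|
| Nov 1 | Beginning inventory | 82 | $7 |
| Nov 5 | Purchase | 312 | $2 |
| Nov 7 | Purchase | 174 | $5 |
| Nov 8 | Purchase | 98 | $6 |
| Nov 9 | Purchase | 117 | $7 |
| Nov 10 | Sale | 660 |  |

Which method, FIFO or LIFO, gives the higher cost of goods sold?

FIFO COGS: 82 @ $7 + 312 @ $2 + 174 @ $5 + 92 @ $6 = $2,620
LIFO COGS: 117 @ $7 + 98 @ $6 + 174 @ $5 + 271 @ $2 = $2,819

LIFO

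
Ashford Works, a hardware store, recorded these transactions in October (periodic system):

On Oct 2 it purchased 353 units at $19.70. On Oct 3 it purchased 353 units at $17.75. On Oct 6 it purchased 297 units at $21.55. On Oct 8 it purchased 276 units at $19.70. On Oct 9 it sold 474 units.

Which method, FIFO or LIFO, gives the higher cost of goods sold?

LIFO

FIFO COGS: 353 @ $19.70 + 121 @ $17.75 = $9,101.85
LIFO COGS: 276 @ $19.70 + 198 @ $21.55 = $9,704.10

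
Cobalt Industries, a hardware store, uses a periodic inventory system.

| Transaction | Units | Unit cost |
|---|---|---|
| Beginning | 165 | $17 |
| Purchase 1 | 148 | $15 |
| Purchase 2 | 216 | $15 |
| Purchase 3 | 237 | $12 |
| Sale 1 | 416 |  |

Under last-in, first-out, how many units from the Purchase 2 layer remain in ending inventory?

Sale 1 (416) [LIFO — newest first]: 237 @ $12 + 179 @ $15 = $5,529
Ending inventory: 165 @ $17 + 148 @ $15 + 37 @ $15 = $5,580
Check: goods available $11,109 = COGS $5,529 + ending $5,580

37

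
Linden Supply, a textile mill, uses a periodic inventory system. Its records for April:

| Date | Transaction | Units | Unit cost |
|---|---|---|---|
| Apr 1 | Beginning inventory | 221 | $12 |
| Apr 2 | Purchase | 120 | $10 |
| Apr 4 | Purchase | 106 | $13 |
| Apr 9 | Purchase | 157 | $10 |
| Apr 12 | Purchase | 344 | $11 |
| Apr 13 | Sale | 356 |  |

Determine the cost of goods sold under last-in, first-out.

Apr 13, 356 sold [LIFO — newest first]: 344 @ $11 + 12 @ $10 = $3,904
Ending inventory: 221 @ $12 + 120 @ $10 + 106 @ $13 + 145 @ $10 = $6,680

COGS = $3,904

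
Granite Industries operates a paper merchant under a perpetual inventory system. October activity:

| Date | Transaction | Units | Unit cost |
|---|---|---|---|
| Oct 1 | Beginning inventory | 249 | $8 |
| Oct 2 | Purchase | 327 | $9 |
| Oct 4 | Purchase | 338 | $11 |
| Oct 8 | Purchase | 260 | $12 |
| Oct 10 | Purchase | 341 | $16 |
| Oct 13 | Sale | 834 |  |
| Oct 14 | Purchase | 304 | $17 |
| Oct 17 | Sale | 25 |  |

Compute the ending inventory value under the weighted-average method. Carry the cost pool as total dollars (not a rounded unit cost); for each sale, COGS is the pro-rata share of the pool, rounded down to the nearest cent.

After Oct 1: 249 on hand, pool $1,992.00 (≈ $8.0000 each)
After Oct 2: 576 on hand, pool $4,935.00 (≈ $8.5677 each)
After Oct 4: 914 on hand, pool $8,653.00 (≈ $9.4672 each)
After Oct 8: 1174 on hand, pool $11,773.00 (≈ $10.0281 each)
After Oct 10: 1515 on hand, pool $17,229.00 (≈ $11.3723 each)
Oct 13, sell 834: 834/1515 × $17,229.00 → $9,484.47
After Oct 14: 985 on hand, pool $12,912.53 (≈ $13.1092 each)
Oct 17, sell 25: 25/985 × $12,912.53 → $327.72
Total COGS = $9,484.47 + $327.72 = $9,812.19
Ending inventory (cost pool remaining) = $12,584.81
Check: goods available $22,397.00 = COGS $9,812.19 + ending $12,584.81

Ending inventory = $12,584.81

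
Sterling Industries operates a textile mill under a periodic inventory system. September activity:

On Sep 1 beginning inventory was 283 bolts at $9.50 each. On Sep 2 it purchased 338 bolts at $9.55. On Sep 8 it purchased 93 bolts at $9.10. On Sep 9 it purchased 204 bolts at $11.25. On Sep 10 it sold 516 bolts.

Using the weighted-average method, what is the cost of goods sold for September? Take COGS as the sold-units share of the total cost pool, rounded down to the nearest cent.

Sep 10, sell 516: 516/918 × $9,057.70 → $5,091.25
Ending inventory (cost pool remaining) = $3,966.45
Check: goods available $9,057.70 = COGS $5,091.25 + ending $3,966.45

COGS = $5,091.25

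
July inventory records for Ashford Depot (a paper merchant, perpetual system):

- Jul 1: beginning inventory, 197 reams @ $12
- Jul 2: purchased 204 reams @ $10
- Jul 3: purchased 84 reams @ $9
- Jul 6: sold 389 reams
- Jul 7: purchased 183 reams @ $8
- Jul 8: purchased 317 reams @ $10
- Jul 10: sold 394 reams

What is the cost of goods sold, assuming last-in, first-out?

Jul 6, 389 sold [LIFO — newest first]: 84 @ $9 + 204 @ $10 + 101 @ $12 = $4,008
Jul 10, 394 sold [LIFO — newest first]: 317 @ $10 + 77 @ $8 = $3,786
Total COGS = $4,008 + $3,786 = $7,794
Ending inventory: 96 @ $12 + 106 @ $8 = $2,000

COGS = $7,794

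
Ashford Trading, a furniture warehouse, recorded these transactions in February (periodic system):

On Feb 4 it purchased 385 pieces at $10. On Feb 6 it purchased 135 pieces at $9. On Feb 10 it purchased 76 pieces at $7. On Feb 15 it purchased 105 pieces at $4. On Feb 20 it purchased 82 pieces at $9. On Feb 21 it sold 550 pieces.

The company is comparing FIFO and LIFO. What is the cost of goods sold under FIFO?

FIFO COGS: 385 @ $10 + 135 @ $9 + 30 @ $7 = $5,275
LIFO COGS: 82 @ $9 + 105 @ $4 + 76 @ $7 + 135 @ $9 + 152 @ $10 = $4,425

COGS = $5,275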